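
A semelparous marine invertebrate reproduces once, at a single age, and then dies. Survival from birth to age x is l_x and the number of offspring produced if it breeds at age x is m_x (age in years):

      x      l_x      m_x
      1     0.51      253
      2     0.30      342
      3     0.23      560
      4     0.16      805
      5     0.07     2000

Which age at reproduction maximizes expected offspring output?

Expected offspring if breeding at age x = l_x × m_x:
  age 1: 0.51 × 253 = 129.030
  age 2: 0.30 × 342 = 102.600
  age 3: 0.23 × 560 = 128.800
  age 4: 0.16 × 805 = 128.800
  age 5: 0.07 × 2000 = 140.000
Maximum at age 5 (140.000).

5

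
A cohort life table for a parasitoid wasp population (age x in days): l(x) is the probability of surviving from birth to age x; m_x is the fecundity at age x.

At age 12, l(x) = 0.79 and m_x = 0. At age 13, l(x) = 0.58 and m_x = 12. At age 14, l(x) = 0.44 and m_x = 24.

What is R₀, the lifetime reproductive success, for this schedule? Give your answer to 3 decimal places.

17.520

R₀ = Σ l(x) m_x:
  age 12: 0.79 × 0 = 0.0000
  age 13: 0.58 × 12 = 6.9600
  age 14: 0.44 × 24 = 10.5600
R₀ = 0.0000 + 6.9600 + 10.5600 = 17.5200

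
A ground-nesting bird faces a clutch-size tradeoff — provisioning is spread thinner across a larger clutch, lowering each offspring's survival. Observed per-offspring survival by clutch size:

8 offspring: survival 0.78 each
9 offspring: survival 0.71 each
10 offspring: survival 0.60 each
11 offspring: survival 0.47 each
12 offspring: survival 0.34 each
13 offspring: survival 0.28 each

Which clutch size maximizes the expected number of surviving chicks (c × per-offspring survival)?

Expected surviving chicks = c × s(c):
  c=8: 8 × 0.78 = 6.240
  c=9: 9 × 0.71 = 6.390
  c=10: 10 × 0.60 = 6.000
  c=11: 11 × 0.47 = 5.170
  c=12: 12 × 0.34 = 4.080
  c=13: 13 × 0.28 = 3.640
Maximum at c = 9 (6.390 surviving chicks).

9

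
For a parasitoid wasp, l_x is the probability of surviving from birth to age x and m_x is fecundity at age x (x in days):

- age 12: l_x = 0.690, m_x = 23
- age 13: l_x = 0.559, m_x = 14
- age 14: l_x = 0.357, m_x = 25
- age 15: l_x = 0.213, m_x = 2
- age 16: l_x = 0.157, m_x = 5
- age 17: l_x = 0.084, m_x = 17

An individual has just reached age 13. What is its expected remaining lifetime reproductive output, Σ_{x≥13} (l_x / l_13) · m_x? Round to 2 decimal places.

l_13 = 0.559. Conditional survival from age 13 to x is l_x / l_13.
  x=13: (0.559/0.559) × 14 = 14.0000
  x=14: (0.357/0.559) × 25 = 15.9660
  x=15: (0.213/0.559) × 2 = 0.7621
  x=16: (0.157/0.559) × 5 = 1.4043
  x=17: (0.084/0.559) × 17 = 2.5546
Sum = 14.0000 + 15.9660 + 0.7621 + 1.4043 + 2.5546 = 34.6869

34.69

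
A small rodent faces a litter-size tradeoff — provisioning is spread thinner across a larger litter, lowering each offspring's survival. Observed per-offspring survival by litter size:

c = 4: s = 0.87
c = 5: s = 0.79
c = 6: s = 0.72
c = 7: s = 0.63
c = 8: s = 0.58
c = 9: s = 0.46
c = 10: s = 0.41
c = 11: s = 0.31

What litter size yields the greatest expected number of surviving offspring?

8

Expected surviving offspring = c × s(c):
  c=4: 4 × 0.87 = 3.480
  c=5: 5 × 0.79 = 3.950
  c=6: 6 × 0.72 = 4.320
  c=7: 7 × 0.63 = 4.410
  c=8: 8 × 0.58 = 4.640
  c=9: 9 × 0.46 = 4.140
  c=10: 10 × 0.41 = 4.100
  c=11: 11 × 0.31 = 3.410
Maximum at c = 8 (4.640 surviving offspring).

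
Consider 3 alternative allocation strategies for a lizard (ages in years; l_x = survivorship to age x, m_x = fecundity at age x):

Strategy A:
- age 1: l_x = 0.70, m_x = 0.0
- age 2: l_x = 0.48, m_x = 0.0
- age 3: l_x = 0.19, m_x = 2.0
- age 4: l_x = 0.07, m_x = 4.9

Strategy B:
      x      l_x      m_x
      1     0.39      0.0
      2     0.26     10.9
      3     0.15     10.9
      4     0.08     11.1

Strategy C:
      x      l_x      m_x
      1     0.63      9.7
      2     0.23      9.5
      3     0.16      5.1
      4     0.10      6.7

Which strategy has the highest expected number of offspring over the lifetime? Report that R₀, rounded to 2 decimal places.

Strategy A: R₀ = 0.70×0.0 + 0.48×0.0 + 0.19×2.0 + 0.07×4.9 = 0.7230
Strategy B: R₀ = 0.39×0.0 + 0.26×10.9 + 0.15×10.9 + 0.08×11.1 = 5.3570
Strategy C: R₀ = 0.63×9.7 + 0.23×9.5 + 0.16×5.1 + 0.10×6.7 = 9.7820
Highest R₀: strategy C with 9.7820.

9.78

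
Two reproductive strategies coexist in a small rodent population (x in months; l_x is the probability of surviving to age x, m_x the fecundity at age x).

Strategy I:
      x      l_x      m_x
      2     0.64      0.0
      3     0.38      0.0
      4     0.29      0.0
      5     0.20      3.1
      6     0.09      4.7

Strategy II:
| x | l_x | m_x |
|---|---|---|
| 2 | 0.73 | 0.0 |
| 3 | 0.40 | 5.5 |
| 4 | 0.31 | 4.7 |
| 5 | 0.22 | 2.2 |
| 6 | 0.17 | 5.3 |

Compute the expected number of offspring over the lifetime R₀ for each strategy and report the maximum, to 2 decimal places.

Strategy I: R₀ = 0.64×0.0 + 0.38×0.0 + 0.29×0.0 + 0.20×3.1 + 0.09×4.7 = 1.0430
Strategy II: R₀ = 0.73×0.0 + 0.40×5.5 + 0.31×4.7 + 0.22×2.2 + 0.17×5.3 = 5.0420
Highest R₀: strategy II with 5.0420.

5.04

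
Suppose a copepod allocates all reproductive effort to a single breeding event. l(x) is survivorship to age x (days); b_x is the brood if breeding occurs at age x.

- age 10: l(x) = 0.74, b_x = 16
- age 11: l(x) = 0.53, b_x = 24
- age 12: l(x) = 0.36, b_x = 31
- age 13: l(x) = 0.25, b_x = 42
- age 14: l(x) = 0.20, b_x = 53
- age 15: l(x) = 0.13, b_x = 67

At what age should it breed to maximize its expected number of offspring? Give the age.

Expected offspring if breeding at age x = l(x) × b_x:
  age 10: 0.74 × 16 = 11.840
  age 11: 0.53 × 24 = 12.720
  age 12: 0.36 × 31 = 11.160
  age 13: 0.25 × 42 = 10.500
  age 14: 0.20 × 53 = 10.600
  age 15: 0.13 × 67 = 8.710
Maximum at age 11 (12.720).

11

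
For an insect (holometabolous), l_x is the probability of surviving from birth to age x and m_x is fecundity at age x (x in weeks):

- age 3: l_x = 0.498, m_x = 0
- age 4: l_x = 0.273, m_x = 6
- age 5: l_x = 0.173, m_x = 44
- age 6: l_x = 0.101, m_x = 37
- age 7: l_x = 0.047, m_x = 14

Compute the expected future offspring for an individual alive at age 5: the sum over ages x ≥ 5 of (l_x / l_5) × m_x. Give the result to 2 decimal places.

69.40

l_5 = 0.173. Conditional survival from age 5 to x is l_x / l_5.
  x=5: (0.173/0.173) × 44 = 44.0000
  x=6: (0.101/0.173) × 37 = 21.6012
  x=7: (0.047/0.173) × 14 = 3.8035
Sum = 44.0000 + 21.6012 + 3.8035 = 69.4046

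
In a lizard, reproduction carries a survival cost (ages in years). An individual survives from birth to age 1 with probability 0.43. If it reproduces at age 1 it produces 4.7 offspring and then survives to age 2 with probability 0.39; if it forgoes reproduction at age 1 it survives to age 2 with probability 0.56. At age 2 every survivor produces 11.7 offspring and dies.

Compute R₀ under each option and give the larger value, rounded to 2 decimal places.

3.98

breed at age 1: R₀ = 0.43 × (4.7 + 0.39 × 11.7) = 0.43 × 9.2630 = 3.9831
delay to age 2: R₀ = 0.43 × (0.56 × 11.7) = 0.43 × 6.5520 = 2.8174
Higher: breed at age 1 (3.9831).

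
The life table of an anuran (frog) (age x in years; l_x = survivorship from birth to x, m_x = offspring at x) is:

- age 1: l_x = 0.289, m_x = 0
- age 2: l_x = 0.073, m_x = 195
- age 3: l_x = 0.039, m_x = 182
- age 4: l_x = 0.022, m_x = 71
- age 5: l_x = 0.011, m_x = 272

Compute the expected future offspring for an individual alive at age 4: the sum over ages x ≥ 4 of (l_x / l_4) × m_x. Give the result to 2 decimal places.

207.00

l_4 = 0.022. Conditional survival from age 4 to x is l_x / l_4.
  x=4: (0.022/0.022) × 71 = 71.0000
  x=5: (0.011/0.022) × 272 = 136.0000
Sum = 71.0000 + 136.0000 = 207.0000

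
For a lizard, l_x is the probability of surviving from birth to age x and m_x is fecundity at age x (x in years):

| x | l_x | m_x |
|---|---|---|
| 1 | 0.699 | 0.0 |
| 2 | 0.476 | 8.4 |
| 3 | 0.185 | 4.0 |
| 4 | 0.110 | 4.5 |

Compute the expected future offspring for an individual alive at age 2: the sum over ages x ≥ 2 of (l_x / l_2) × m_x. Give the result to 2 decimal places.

10.99

l_2 = 0.476. Conditional survival from age 2 to x is l_x / l_2.
  x=2: (0.476/0.476) × 8.4 = 8.4000
  x=3: (0.185/0.476) × 4.0 = 1.5546
  x=4: (0.110/0.476) × 4.5 = 1.0399
Sum = 8.4000 + 1.5546 + 1.0399 = 10.9945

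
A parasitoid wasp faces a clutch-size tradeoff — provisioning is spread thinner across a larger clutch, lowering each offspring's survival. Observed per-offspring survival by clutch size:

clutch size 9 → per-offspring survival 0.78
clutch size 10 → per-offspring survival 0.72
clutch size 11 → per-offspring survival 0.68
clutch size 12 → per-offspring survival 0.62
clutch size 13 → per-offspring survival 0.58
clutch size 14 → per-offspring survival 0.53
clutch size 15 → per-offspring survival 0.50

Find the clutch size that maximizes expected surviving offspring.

13

Expected surviving offspring = c × s(c):
  c=9: 9 × 0.78 = 7.020
  c=10: 10 × 0.72 = 7.200
  c=11: 11 × 0.68 = 7.480
  c=12: 12 × 0.62 = 7.440
  c=13: 13 × 0.58 = 7.540
  c=14: 14 × 0.53 = 7.420
  c=15: 15 × 0.50 = 7.500
Maximum at c = 13 (7.540 surviving offspring).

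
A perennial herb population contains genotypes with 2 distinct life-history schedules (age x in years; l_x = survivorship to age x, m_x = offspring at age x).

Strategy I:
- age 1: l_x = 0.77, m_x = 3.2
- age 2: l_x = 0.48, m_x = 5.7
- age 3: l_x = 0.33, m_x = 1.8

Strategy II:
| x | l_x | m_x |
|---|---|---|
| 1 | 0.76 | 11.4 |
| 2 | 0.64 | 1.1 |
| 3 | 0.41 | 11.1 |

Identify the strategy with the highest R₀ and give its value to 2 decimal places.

Strategy I: R₀ = 0.77×3.2 + 0.48×5.7 + 0.33×1.8 = 5.7940
Strategy II: R₀ = 0.76×11.4 + 0.64×1.1 + 0.41×11.1 = 13.9190
Highest R₀: strategy II with 13.9190.

13.92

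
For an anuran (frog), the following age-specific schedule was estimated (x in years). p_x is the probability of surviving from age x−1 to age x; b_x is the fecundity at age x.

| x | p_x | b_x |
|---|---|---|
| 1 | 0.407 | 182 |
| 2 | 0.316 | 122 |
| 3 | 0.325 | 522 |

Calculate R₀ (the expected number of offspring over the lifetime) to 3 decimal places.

Survivorship from birth: l_x = p_1·p_2·…·p_x.
  l_1 = 0.40700
  l_2 = 0.12861
  l_3 = 0.04180
R₀ = Σ l_x b_x:
  age 1: 0.40700 × 182 = 74.0740
  age 2: 0.12861 × 122 = 15.6904
  age 3: 0.04180 × 522 = 21.8196
R₀ = 74.0740 + 15.6904 + 21.8196 = 111.5840

111.584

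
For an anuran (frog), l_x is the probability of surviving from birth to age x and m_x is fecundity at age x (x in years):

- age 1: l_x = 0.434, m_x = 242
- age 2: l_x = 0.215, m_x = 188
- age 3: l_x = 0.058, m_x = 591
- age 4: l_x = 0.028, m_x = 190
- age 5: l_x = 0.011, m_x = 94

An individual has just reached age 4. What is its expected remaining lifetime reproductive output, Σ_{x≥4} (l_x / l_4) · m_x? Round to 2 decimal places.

226.93

l_4 = 0.028. Conditional survival from age 4 to x is l_x / l_4.
  x=4: (0.028/0.028) × 190 = 190.0000
  x=5: (0.011/0.028) × 94 = 36.9286
Sum = 190.0000 + 36.9286 = 226.9286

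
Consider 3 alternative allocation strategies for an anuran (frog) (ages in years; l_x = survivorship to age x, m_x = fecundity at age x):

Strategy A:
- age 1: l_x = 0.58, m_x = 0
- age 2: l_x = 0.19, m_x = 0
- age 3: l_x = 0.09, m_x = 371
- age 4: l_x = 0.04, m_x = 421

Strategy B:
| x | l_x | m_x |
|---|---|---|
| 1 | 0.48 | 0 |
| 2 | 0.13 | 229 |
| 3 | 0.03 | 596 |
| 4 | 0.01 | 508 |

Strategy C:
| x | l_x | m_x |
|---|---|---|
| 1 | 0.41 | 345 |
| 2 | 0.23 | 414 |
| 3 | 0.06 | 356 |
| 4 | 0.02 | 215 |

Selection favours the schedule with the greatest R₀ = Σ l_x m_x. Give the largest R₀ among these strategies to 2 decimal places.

Strategy A: R₀ = 0.58×0 + 0.19×0 + 0.09×371 + 0.04×421 = 50.2300
Strategy B: R₀ = 0.48×0 + 0.13×229 + 0.03×596 + 0.01×508 = 52.7300
Strategy C: R₀ = 0.41×345 + 0.23×414 + 0.06×356 + 0.02×215 = 262.3300
Highest R₀: strategy C with 262.3300.

262.33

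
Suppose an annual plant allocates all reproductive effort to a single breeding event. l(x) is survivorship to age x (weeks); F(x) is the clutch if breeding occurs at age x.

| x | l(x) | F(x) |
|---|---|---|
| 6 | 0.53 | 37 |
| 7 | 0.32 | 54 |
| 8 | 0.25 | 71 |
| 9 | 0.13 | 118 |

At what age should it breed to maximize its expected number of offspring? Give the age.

Expected offspring if breeding at age x = l(x) × F(x):
  age 6: 0.53 × 37 = 19.610
  age 7: 0.32 × 54 = 17.280
  age 8: 0.25 × 71 = 17.750
  age 9: 0.13 × 118 = 15.340
Maximum at age 6 (19.610).

6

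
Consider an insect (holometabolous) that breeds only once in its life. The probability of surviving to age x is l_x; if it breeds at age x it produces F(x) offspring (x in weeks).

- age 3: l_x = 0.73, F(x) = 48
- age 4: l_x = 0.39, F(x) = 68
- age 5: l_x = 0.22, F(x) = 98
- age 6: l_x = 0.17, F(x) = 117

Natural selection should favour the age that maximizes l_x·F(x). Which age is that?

Expected offspring if breeding at age x = l_x × F(x):
  age 3: 0.73 × 48 = 35.040
  age 4: 0.39 × 68 = 26.520
  age 5: 0.22 × 98 = 21.560
  age 6: 0.17 × 117 = 19.890
Maximum at age 3 (35.040).

3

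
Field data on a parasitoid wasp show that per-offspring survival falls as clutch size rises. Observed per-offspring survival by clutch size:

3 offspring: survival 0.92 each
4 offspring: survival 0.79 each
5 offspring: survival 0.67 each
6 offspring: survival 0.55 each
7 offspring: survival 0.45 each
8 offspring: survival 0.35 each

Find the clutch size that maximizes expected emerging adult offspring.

5

Expected emerging adult offspring = c × s(c):
  c=3: 3 × 0.92 = 2.760
  c=4: 4 × 0.79 = 3.160
  c=5: 5 × 0.67 = 3.350
  c=6: 6 × 0.55 = 3.300
  c=7: 7 × 0.45 = 3.150
  c=8: 8 × 0.35 = 2.800
Maximum at c = 5 (3.350 emerging adult offspring).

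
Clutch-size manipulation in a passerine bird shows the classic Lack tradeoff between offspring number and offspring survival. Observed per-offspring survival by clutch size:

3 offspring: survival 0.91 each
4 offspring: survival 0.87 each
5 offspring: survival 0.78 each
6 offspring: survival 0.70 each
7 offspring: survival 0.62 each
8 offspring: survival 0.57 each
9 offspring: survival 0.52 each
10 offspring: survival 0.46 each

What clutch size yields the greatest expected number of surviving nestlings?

Expected surviving nestlings = c × s(c):
  c=3: 3 × 0.91 = 2.730
  c=4: 4 × 0.87 = 3.480
  c=5: 5 × 0.78 = 3.900
  c=6: 6 × 0.70 = 4.200
  c=7: 7 × 0.62 = 4.340
  c=8: 8 × 0.57 = 4.560
  c=9: 9 × 0.52 = 4.680
  c=10: 10 × 0.46 = 4.600
Maximum at c = 9 (4.680 surviving nestlings).

9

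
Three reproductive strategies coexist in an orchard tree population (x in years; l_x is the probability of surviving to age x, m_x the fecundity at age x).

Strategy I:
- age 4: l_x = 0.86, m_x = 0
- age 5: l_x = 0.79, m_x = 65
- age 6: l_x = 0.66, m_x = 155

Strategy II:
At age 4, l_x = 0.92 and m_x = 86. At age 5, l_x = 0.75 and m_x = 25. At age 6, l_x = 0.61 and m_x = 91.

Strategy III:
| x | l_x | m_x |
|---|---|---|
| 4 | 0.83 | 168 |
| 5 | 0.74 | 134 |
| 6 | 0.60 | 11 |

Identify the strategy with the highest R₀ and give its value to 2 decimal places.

Strategy I: R₀ = 0.86×0 + 0.79×65 + 0.66×155 = 153.6500
Strategy II: R₀ = 0.92×86 + 0.75×25 + 0.61×91 = 153.3800
Strategy III: R₀ = 0.83×168 + 0.74×134 + 0.60×11 = 245.2000
Highest R₀: strategy III with 245.2000.

245.20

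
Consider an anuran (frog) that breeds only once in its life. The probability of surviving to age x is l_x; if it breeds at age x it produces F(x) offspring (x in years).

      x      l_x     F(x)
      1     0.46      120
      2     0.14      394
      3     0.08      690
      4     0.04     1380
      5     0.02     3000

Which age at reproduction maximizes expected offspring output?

5

Expected offspring if breeding at age x = l_x × F(x):
  age 1: 0.46 × 120 = 55.200
  age 2: 0.14 × 394 = 55.160
  age 3: 0.08 × 690 = 55.200
  age 4: 0.04 × 1380 = 55.200
  age 5: 0.02 × 3000 = 60.000
Maximum at age 5 (60.000).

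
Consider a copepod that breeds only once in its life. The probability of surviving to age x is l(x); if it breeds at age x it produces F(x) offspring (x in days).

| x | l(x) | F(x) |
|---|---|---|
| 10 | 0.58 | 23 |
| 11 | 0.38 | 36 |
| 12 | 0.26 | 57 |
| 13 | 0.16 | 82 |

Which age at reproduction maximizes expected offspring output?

12

Expected offspring if breeding at age x = l(x) × F(x):
  age 10: 0.58 × 23 = 13.340
  age 11: 0.38 × 36 = 13.680
  age 12: 0.26 × 57 = 14.820
  age 13: 0.16 × 82 = 13.120
Maximum at age 12 (14.820).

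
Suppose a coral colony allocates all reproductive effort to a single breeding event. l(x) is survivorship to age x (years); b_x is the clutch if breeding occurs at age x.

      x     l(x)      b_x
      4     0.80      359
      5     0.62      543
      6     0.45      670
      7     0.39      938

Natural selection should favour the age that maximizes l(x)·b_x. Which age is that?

Expected offspring if breeding at age x = l(x) × b_x:
  age 4: 0.80 × 359 = 287.200
  age 5: 0.62 × 543 = 336.660
  age 6: 0.45 × 670 = 301.500
  age 7: 0.39 × 938 = 365.820
Maximum at age 7 (365.820).

7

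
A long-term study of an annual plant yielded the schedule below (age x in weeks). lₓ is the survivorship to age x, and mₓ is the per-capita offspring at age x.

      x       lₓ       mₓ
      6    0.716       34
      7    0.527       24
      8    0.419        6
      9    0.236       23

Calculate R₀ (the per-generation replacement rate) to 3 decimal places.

R₀ = Σ lₓ mₓ:
  age 6: 0.716 × 34 = 24.3440
  age 7: 0.527 × 24 = 12.6480
  age 8: 0.419 × 6 = 2.5140
  age 9: 0.236 × 23 = 5.4280
R₀ = 24.3440 + 12.6480 + 2.5140 + 5.4280 = 44.9340

44.934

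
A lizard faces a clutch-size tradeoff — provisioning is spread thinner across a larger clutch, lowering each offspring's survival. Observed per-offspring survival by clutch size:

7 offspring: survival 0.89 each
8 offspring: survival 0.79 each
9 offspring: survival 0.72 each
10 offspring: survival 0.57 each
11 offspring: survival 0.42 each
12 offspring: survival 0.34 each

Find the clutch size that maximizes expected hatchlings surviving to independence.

Expected hatchlings surviving to independence = c × s(c):
  c=7: 7 × 0.89 = 6.230
  c=8: 8 × 0.79 = 6.320
  c=9: 9 × 0.72 = 6.480
  c=10: 10 × 0.57 = 5.700
  c=11: 11 × 0.42 = 4.620
  c=12: 12 × 0.34 = 4.080
Maximum at c = 9 (6.480 hatchlings surviving to independence).

9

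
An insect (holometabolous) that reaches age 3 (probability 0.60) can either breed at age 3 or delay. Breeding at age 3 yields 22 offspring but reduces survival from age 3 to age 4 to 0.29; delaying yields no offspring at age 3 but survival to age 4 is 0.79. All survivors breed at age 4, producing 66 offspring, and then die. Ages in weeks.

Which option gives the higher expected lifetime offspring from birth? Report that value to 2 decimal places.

31.28

breed at age 3: R₀ = 0.60 × (22 + 0.29 × 66) = 0.60 × 41.1400 = 24.6840
delay to age 4: R₀ = 0.60 × (0.79 × 66) = 0.60 × 52.1400 = 31.2840
Higher: delay to age 4 (31.2840).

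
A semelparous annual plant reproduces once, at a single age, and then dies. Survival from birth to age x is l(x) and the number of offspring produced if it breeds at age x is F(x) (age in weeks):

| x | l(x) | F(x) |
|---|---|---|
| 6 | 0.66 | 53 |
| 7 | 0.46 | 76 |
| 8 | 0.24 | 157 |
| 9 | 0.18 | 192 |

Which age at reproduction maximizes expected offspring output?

8

Expected offspring if breeding at age x = l(x) × F(x):
  age 6: 0.66 × 53 = 34.980
  age 7: 0.46 × 76 = 34.960
  age 8: 0.24 × 157 = 37.680
  age 9: 0.18 × 192 = 34.560
Maximum at age 8 (37.680).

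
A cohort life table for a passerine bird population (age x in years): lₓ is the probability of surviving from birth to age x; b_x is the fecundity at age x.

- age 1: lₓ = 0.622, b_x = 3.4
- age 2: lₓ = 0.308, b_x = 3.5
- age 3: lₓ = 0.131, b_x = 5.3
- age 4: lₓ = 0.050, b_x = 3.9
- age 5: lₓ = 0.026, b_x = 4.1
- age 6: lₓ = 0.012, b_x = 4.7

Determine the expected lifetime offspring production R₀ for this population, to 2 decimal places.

R₀ = Σ lₓ b_x:
  age 1: 0.622 × 3.4 = 2.1148
  age 2: 0.308 × 3.5 = 1.0780
  age 3: 0.131 × 5.3 = 0.6943
  age 4: 0.050 × 3.9 = 0.1950
  age 5: 0.026 × 4.1 = 0.1066
  age 6: 0.012 × 4.7 = 0.0564
R₀ = 2.1148 + 1.0780 + 0.6943 + 0.1950 + 0.1066 + 0.0564 = 4.2451

4.25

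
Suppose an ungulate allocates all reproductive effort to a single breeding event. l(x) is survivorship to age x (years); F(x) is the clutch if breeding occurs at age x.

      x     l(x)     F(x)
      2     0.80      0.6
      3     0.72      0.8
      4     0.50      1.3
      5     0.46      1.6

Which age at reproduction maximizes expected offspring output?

Expected offspring if breeding at age x = l(x) × F(x):
  age 2: 0.80 × 0.6 = 0.480
  age 3: 0.72 × 0.8 = 0.576
  age 4: 0.50 × 1.3 = 0.650
  age 5: 0.46 × 1.6 = 0.736
Maximum at age 5 (0.736).

5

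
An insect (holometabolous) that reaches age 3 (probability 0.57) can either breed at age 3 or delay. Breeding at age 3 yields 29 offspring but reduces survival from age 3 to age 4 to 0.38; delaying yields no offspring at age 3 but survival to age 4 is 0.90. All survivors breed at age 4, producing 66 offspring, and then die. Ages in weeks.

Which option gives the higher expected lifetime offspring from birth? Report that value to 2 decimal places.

breed at age 3: R₀ = 0.57 × (29 + 0.38 × 66) = 0.57 × 54.0800 = 30.8256
delay to age 4: R₀ = 0.57 × (0.90 × 66) = 0.57 × 59.4000 = 33.8580
Higher: delay to age 4 (33.8580).

33.86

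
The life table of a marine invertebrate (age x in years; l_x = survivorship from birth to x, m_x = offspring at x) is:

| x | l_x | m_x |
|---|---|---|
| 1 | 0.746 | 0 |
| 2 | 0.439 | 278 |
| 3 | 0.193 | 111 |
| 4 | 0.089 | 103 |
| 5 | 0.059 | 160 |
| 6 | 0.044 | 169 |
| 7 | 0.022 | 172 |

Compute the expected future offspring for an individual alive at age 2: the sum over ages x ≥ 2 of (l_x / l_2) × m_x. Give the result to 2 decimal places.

l_2 = 0.439. Conditional survival from age 2 to x is l_x / l_2.
  x=2: (0.439/0.439) × 278 = 278.0000
  x=3: (0.193/0.439) × 111 = 48.7995
  x=4: (0.089/0.439) × 103 = 20.8815
  x=5: (0.059/0.439) × 160 = 21.5034
  x=6: (0.044/0.439) × 169 = 16.9385
  x=7: (0.022/0.439) × 172 = 8.6196
Sum = 278.0000 + 48.7995 + 20.8815 + 21.5034 + 16.9385 + 8.6196 = 394.7426

394.74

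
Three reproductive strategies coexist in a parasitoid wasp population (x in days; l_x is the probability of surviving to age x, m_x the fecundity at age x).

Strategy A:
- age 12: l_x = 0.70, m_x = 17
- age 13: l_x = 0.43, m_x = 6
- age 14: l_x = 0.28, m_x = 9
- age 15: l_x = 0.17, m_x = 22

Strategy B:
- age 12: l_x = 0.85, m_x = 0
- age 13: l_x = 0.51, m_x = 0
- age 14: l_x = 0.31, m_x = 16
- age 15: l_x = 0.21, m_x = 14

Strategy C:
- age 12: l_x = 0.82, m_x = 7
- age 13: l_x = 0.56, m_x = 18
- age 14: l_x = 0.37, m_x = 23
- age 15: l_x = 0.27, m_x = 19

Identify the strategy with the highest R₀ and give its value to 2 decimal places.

Strategy A: R₀ = 0.70×17 + 0.43×6 + 0.28×9 + 0.17×22 = 20.7400
Strategy B: R₀ = 0.85×0 + 0.51×0 + 0.31×16 + 0.21×14 = 7.9000
Strategy C: R₀ = 0.82×7 + 0.56×18 + 0.37×23 + 0.27×19 = 29.4600
Highest R₀: strategy C with 29.4600.

29.46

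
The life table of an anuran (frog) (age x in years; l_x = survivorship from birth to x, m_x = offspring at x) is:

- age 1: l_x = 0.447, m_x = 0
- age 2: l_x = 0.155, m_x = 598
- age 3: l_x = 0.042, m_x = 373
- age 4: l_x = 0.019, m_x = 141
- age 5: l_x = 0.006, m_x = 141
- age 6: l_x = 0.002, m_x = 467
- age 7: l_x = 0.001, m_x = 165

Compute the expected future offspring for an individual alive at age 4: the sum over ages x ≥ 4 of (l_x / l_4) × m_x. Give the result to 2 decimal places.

l_4 = 0.019. Conditional survival from age 4 to x is l_x / l_4.
  x=4: (0.019/0.019) × 141 = 141.0000
  x=5: (0.006/0.019) × 141 = 44.5263
  x=6: (0.002/0.019) × 467 = 49.1579
  x=7: (0.001/0.019) × 165 = 8.6842
Sum = 141.0000 + 44.5263 + 49.1579 + 8.6842 = 243.3684

243.37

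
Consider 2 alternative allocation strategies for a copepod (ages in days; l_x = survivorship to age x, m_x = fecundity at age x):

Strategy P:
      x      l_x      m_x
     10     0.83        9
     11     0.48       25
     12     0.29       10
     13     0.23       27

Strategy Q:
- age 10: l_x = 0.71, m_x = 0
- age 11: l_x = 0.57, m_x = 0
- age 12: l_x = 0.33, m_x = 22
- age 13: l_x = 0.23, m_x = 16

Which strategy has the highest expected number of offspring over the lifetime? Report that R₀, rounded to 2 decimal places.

Strategy P: R₀ = 0.83×9 + 0.48×25 + 0.29×10 + 0.23×27 = 28.5800
Strategy Q: R₀ = 0.71×0 + 0.57×0 + 0.33×22 + 0.23×16 = 10.9400
Highest R₀: strategy P with 28.5800.

28.58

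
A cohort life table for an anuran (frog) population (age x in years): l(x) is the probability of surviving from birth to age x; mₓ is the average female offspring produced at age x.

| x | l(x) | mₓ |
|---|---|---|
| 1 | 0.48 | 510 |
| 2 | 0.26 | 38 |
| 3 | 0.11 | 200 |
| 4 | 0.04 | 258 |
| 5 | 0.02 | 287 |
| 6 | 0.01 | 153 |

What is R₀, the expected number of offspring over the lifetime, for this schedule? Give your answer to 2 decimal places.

R₀ = Σ l(x) mₓ:
  age 1: 0.48 × 510 = 244.8000
  age 2: 0.26 × 38 = 9.8800
  age 3: 0.11 × 200 = 22.0000
  age 4: 0.04 × 258 = 10.3200
  age 5: 0.02 × 287 = 5.7400
  age 6: 0.01 × 153 = 1.5300
R₀ = 244.8000 + 9.8800 + 22.0000 + 10.3200 + 5.7400 + 1.5300 = 294.2700

294.27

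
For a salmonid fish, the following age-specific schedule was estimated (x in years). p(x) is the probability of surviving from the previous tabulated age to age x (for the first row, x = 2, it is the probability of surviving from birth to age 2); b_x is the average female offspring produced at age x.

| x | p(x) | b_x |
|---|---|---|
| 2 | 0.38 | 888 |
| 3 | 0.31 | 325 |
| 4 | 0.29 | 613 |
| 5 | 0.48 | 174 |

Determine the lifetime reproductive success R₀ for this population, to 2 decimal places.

399.52

Survivorship from birth: l_x = p_2·p_3·…·p_x.
  l_2 = 0.38000
  l_3 = 0.11780
  l_4 = 0.03416
  l_5 = 0.01640
R₀ = Σ l_x b_x:
  age 2: 0.38000 × 888 = 337.4400
  age 3: 0.11780 × 325 = 38.2850
  age 4: 0.03416 × 613 = 20.9401
  age 5: 0.01640 × 174 = 2.8536
R₀ = 337.4400 + 38.2850 + 20.9401 + 2.8536 = 399.5187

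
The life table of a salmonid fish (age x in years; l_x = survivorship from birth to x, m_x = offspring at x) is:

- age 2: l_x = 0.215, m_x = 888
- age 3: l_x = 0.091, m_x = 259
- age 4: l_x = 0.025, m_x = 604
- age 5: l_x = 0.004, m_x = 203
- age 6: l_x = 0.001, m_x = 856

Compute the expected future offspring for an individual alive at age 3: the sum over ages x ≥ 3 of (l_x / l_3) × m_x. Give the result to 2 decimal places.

443.26

l_3 = 0.091. Conditional survival from age 3 to x is l_x / l_3.
  x=3: (0.091/0.091) × 259 = 259.0000
  x=4: (0.025/0.091) × 604 = 165.9341
  x=5: (0.004/0.091) × 203 = 8.9231
  x=6: (0.001/0.091) × 856 = 9.4066
Sum = 259.0000 + 165.9341 + 8.9231 + 9.4066 = 443.2637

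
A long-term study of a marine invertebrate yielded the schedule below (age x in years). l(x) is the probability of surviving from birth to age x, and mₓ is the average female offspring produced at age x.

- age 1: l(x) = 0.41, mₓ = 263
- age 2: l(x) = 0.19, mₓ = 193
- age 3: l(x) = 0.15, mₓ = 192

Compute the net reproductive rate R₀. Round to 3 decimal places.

173.300

R₀ = Σ l(x) mₓ:
  age 1: 0.41 × 263 = 107.8300
  age 2: 0.19 × 193 = 36.6700
  age 3: 0.15 × 192 = 28.8000
R₀ = 107.8300 + 36.6700 + 28.8000 = 173.3000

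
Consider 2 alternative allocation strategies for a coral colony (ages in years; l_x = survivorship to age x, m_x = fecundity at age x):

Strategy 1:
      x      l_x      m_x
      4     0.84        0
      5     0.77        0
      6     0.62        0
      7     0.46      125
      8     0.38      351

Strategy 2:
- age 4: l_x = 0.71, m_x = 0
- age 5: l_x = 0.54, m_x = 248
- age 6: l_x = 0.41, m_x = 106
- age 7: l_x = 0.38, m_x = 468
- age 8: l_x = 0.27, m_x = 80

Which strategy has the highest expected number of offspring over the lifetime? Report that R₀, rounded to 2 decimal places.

376.82

Strategy 1: R₀ = 0.84×0 + 0.77×0 + 0.62×0 + 0.46×125 + 0.38×351 = 190.8800
Strategy 2: R₀ = 0.71×0 + 0.54×248 + 0.41×106 + 0.38×468 + 0.27×80 = 376.8200
Highest R₀: strategy 2 with 376.8200.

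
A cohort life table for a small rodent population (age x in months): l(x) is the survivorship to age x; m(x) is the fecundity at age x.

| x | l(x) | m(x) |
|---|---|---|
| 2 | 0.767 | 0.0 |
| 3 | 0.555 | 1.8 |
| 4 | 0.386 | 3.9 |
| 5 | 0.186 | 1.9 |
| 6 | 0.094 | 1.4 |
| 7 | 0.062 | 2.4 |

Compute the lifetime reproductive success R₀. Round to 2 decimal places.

R₀ = Σ l(x) m(x):
  age 2: 0.767 × 0.0 = 0.0000
  age 3: 0.555 × 1.8 = 0.9990
  age 4: 0.386 × 3.9 = 1.5054
  age 5: 0.186 × 1.9 = 0.3534
  age 6: 0.094 × 1.4 = 0.1316
  age 7: 0.062 × 2.4 = 0.1488
R₀ = 0.0000 + 0.9990 + 1.5054 + 0.3534 + 0.1316 + 0.1488 = 3.1382

3.14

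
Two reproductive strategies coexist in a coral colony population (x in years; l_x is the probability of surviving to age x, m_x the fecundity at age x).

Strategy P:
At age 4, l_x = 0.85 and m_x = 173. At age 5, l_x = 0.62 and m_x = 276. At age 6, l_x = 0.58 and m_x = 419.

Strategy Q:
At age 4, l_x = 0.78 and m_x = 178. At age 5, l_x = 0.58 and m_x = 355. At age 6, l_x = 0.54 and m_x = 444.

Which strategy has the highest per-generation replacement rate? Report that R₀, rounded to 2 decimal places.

584.50

Strategy P: R₀ = 0.85×173 + 0.62×276 + 0.58×419 = 561.1900
Strategy Q: R₀ = 0.78×178 + 0.58×355 + 0.54×444 = 584.5000
Highest R₀: strategy Q with 584.5000.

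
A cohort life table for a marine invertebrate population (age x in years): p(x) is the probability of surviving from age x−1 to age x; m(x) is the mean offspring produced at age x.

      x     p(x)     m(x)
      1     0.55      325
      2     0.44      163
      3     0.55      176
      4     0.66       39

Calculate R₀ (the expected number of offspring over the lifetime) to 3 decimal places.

245.048

Survivorship from birth: l_x = p_1·p_2·…·p_x.
  l_1 = 0.55000
  l_2 = 0.24200
  l_3 = 0.13310
  l_4 = 0.08785
R₀ = Σ l_x m(x):
  age 1: 0.55000 × 325 = 178.7500
  age 2: 0.24200 × 163 = 39.4460
  age 3: 0.13310 × 176 = 23.4256
  age 4: 0.08785 × 39 = 3.4261
R₀ = 178.7500 + 39.4460 + 23.4256 + 3.4261 = 245.0478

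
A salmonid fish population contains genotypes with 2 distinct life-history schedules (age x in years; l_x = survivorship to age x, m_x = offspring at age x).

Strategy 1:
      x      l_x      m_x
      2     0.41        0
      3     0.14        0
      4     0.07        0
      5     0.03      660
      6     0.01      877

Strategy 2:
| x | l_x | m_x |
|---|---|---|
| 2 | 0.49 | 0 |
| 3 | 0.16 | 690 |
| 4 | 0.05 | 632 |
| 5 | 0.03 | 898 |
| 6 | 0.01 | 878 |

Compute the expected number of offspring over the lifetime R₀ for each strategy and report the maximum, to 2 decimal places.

Strategy 1: R₀ = 0.41×0 + 0.14×0 + 0.07×0 + 0.03×660 + 0.01×877 = 28.5700
Strategy 2: R₀ = 0.49×0 + 0.16×690 + 0.05×632 + 0.03×898 + 0.01×878 = 177.7200
Highest R₀: strategy 2 with 177.7200.

177.72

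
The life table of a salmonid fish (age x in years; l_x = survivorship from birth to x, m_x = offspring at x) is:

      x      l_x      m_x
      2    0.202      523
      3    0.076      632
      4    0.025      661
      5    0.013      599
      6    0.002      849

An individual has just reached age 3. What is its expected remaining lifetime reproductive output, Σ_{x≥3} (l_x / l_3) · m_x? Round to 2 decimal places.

l_3 = 0.076. Conditional survival from age 3 to x is l_x / l_3.
  x=3: (0.076/0.076) × 632 = 632.0000
  x=4: (0.025/0.076) × 661 = 217.4342
  x=5: (0.013/0.076) × 599 = 102.4605
  x=6: (0.002/0.076) × 849 = 22.3421
Sum = 632.0000 + 217.4342 + 102.4605 + 22.3421 = 974.2368

974.24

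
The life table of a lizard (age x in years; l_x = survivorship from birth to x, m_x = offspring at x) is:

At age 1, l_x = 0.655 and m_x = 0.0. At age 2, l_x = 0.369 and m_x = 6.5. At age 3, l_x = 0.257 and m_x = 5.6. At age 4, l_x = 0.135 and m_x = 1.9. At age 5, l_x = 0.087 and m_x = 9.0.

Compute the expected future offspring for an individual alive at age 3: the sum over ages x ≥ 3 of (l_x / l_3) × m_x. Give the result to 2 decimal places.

l_3 = 0.257. Conditional survival from age 3 to x is l_x / l_3.
  x=3: (0.257/0.257) × 5.6 = 5.6000
  x=4: (0.135/0.257) × 1.9 = 0.9981
  x=5: (0.087/0.257) × 9.0 = 3.0467
Sum = 5.6000 + 0.9981 + 3.0467 = 9.6447

9.64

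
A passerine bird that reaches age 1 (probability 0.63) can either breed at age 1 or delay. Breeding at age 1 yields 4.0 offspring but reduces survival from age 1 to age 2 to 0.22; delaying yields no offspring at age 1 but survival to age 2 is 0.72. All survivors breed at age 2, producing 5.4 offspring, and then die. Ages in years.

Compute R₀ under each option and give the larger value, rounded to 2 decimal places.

breed at age 1: R₀ = 0.63 × (4.0 + 0.22 × 5.4) = 0.63 × 5.1880 = 3.2684
delay to age 2: R₀ = 0.63 × (0.72 × 5.4) = 0.63 × 3.8880 = 2.4494
Higher: breed at age 1 (3.2684).

3.27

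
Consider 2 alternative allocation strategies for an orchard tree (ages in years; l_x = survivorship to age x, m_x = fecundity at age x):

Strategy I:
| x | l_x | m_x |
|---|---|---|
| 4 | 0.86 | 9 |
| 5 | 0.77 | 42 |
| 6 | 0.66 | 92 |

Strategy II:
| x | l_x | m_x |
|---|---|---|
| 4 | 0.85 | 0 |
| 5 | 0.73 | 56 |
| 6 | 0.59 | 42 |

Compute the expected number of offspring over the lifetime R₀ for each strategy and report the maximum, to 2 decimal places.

100.80

Strategy I: R₀ = 0.86×9 + 0.77×42 + 0.66×92 = 100.8000
Strategy II: R₀ = 0.85×0 + 0.73×56 + 0.59×42 = 65.6600
Highest R₀: strategy I with 100.8000.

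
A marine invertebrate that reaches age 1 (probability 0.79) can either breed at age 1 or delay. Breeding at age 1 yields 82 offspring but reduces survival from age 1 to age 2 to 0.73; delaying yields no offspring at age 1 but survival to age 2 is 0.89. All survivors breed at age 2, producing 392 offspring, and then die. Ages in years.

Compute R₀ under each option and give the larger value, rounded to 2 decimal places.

290.85

breed at age 1: R₀ = 0.79 × (82 + 0.73 × 392) = 0.79 × 368.1600 = 290.8464
delay to age 2: R₀ = 0.79 × (0.89 × 392) = 0.79 × 348.8800 = 275.6152
Higher: breed at age 1 (290.8464).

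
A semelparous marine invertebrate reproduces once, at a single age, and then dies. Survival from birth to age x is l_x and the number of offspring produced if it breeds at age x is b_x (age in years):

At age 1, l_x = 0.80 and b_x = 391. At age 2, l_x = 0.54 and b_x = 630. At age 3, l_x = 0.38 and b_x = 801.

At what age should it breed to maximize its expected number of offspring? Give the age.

2

Expected offspring if breeding at age x = l_x × b_x:
  age 1: 0.80 × 391 = 312.800
  age 2: 0.54 × 630 = 340.200
  age 3: 0.38 × 801 = 304.380
Maximum at age 2 (340.200).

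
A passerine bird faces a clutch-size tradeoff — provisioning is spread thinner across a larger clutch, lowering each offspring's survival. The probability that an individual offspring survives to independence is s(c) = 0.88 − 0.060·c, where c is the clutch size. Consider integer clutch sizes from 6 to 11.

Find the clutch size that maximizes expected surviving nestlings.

7

Expected surviving nestlings = c × s(c):
  c=6: 6 × 0.520 = 3.120
  c=7: 7 × 0.460 = 3.220
  c=8: 8 × 0.400 = 3.200
  c=9: 9 × 0.340 = 3.060
  c=10: 10 × 0.280 = 2.800
  c=11: 11 × 0.220 = 2.420
Maximum at c = 7 (3.220 surviving nestlings).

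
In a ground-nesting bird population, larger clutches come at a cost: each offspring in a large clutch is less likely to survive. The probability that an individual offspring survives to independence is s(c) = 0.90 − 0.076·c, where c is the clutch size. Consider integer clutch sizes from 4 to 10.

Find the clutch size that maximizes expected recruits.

6

Expected recruits = c × s(c):
  c=4: 4 × 0.596 = 2.384
  c=5: 5 × 0.520 = 2.600
  c=6: 6 × 0.444 = 2.664
  c=7: 7 × 0.368 = 2.576
  c=8: 8 × 0.292 = 2.336
  c=9: 9 × 0.216 = 1.944
  c=10: 10 × 0.140 = 1.400
Maximum at c = 6 (2.664 recruits).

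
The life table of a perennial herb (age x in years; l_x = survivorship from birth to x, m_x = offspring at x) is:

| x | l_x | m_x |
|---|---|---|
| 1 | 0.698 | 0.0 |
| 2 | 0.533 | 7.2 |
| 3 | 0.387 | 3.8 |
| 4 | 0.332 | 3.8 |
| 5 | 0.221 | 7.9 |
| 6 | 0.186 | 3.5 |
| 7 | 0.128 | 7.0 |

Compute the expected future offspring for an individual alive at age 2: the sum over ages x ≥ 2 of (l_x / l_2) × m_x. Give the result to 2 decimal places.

18.50

l_2 = 0.533. Conditional survival from age 2 to x is l_x / l_2.
  x=2: (0.533/0.533) × 7.2 = 7.2000
  x=3: (0.387/0.533) × 3.8 = 2.7591
  x=4: (0.332/0.533) × 3.8 = 2.3670
  x=5: (0.221/0.533) × 7.9 = 3.2756
  x=6: (0.186/0.533) × 3.5 = 1.2214
  x=7: (0.128/0.533) × 7.0 = 1.6811
Sum = 7.2000 + 2.7591 + 2.3670 + 3.2756 + 1.2214 + 1.6811 = 18.5041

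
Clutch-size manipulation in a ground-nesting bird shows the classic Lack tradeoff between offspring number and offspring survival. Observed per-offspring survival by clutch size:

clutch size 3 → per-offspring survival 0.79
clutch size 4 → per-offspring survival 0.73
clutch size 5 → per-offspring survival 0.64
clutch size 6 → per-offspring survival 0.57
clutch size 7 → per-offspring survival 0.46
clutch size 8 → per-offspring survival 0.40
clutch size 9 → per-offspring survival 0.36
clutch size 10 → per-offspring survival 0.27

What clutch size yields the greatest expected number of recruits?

Expected recruits = c × s(c):
  c=3: 3 × 0.79 = 2.370
  c=4: 4 × 0.73 = 2.920
  c=5: 5 × 0.64 = 3.200
  c=6: 6 × 0.57 = 3.420
  c=7: 7 × 0.46 = 3.220
  c=8: 8 × 0.40 = 3.200
  c=9: 9 × 0.36 = 3.240
  c=10: 10 × 0.27 = 2.700
Maximum at c = 6 (3.420 recruits).

6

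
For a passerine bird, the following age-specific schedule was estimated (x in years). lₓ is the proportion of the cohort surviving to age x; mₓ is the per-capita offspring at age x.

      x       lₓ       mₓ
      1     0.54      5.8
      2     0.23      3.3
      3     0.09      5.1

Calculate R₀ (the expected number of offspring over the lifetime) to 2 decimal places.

4.35

R₀ = Σ lₓ mₓ:
  age 1: 0.54 × 5.8 = 3.1320
  age 2: 0.23 × 3.3 = 0.7590
  age 3: 0.09 × 5.1 = 0.4590
R₀ = 3.1320 + 0.7590 + 0.4590 = 4.3500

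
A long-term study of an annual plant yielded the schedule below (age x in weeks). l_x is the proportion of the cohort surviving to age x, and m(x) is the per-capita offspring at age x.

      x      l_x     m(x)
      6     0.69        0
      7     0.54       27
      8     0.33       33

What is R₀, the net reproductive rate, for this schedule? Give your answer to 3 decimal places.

R₀ = Σ l_x m(x):
  age 6: 0.69 × 0 = 0.0000
  age 7: 0.54 × 27 = 14.5800
  age 8: 0.33 × 33 = 10.8900
R₀ = 0.0000 + 14.5800 + 10.8900 = 25.4700

25.470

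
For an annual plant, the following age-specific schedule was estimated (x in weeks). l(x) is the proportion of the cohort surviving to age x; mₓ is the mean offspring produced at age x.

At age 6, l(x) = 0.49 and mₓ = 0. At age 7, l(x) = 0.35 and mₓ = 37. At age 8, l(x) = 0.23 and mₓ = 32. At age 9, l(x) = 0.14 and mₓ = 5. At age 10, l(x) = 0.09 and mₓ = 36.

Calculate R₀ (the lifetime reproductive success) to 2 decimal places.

24.25

R₀ = Σ l(x) mₓ:
  age 6: 0.49 × 0 = 0.0000
  age 7: 0.35 × 37 = 12.9500
  age 8: 0.23 × 32 = 7.3600
  age 9: 0.14 × 5 = 0.7000
  age 10: 0.09 × 36 = 3.2400
R₀ = 0.0000 + 12.9500 + 7.3600 + 0.7000 + 3.2400 = 24.2500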